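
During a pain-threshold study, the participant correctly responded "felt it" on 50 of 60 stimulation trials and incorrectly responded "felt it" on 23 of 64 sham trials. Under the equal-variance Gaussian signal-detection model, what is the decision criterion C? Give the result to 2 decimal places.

C = -0.30

H = 50/60 = 0.8333
FA = 23/64 = 0.3594
z(0.8333) = 0.967, z(0.3594) = -0.360
c = −½·[z(H) + z(FA)] = −0.5 × (0.967 + (-0.360)) = -0.3035
c < 0: the participant has a liberal response bias.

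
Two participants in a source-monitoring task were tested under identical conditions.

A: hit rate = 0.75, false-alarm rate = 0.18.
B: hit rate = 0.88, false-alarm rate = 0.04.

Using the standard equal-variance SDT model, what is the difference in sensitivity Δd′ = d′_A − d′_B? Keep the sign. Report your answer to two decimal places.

Δd′ = -1.34

A: z(0.75) = 0.674, z(0.18) = -0.915, d' = 1.589
B: z(0.88) = 1.175, z(0.04) = -1.751, d' = 2.926
Δd' = d'_A − d'_B = 1.589 − 2.926 = -1.337
B has the higher sensitivity.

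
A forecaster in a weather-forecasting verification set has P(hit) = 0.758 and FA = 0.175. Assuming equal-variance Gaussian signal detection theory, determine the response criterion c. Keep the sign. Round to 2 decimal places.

c = 0.12

z(H) = 0.6999
z(FA) = -0.9346
c = −½·[z(H) + z(FA)] = −0.5 × (0.6999 + (-0.9346)) = 0.11735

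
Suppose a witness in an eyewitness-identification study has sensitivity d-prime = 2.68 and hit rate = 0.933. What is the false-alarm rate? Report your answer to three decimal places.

false-alarm rate = 0.119

z(hit rate) = z(0.933) = 1.4985
z(FA) = z(H) − d' = 1.4985 − 2.68 = -1.1815
false-alarm rate = Φ(-1.1815) = 0.1187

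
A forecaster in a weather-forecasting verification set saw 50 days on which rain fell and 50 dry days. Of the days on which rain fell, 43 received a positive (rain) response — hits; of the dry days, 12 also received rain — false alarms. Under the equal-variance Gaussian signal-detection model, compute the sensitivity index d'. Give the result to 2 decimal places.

H = 43/50 = 0.8600
FA = 12/50 = 0.2400
z(H) = 1.080
z(FA) = -0.706
d' = z(H) − z(FA) = 1.080 − (-0.706) = 1.786

d' = 1.79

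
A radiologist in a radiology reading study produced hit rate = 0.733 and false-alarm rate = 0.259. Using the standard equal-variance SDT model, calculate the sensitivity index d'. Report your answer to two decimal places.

d' = 1.27

Φ⁻¹(H) = 0.6219
Φ⁻¹(FA) = -0.6464
d' = z(H) − z(FA) = 0.6219 − (-0.6464) = 1.2683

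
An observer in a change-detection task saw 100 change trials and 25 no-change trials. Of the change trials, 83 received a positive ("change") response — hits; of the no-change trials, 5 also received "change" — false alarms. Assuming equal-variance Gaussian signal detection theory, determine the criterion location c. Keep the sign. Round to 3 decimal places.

H = 83/100 = 0.8300
FA = 5/25 = 0.2000
z(H) = 0.9542
z(FA) = -0.8416
c = −½·[z(H) + z(FA)] = −0.5 × (0.9542 + (-0.8416)) = -0.0563

c = -0.056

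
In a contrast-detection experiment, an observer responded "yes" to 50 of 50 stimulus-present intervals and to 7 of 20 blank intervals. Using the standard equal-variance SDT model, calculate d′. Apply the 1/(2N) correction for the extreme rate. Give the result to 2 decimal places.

d′ = 2.71

The hit rate is 50/50 = 1, so apply the 1/(2N) correction: H → 1 − 1/(2·50) = 0.99000.
z(H) = z(0.99000) = 2.326
z(FA) = z(0.35000) = -0.385
d' = 2.326 − (-0.385) = 2.711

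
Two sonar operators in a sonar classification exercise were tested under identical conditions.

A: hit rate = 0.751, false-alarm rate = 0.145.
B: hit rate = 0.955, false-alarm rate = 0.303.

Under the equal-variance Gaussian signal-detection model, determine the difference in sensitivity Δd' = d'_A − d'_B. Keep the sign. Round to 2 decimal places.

A: z(0.751) = 0.678, z(0.145) = -1.058, d' = 1.736
B: z(0.955) = 1.695, z(0.303) = -0.516, d' = 2.211
Δd' = d'_A − d'_B = 1.736 − 2.211 = -0.475
B has the higher sensitivity.

Δd' = -0.48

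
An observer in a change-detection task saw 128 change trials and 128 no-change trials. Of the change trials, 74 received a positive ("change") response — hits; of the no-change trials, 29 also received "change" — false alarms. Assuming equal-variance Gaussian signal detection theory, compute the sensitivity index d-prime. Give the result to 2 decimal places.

d-prime = 0.95

H = 74/128 = 0.5781
FA = 29/128 = 0.2266
z(H) = 0.197
z(FA) = -0.750
d' = z(H) − z(FA) = 0.197 − (-0.750) = 0.947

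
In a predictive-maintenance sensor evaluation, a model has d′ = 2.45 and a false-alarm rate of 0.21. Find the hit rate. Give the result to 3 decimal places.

z(false-alarm rate) = z(0.21) = -0.8064
z(H) = z(FA) + d' = -0.8064 + 2.45 = 1.6436
hit rate = Φ(1.6436) = 0.9499

hit rate = 0.950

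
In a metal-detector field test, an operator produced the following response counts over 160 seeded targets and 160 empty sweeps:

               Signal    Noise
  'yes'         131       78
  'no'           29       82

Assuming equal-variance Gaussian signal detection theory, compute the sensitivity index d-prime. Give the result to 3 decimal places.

H = 131/160 = 0.8187
FA = 78/160 = 0.4875
z(0.8187) = 0.9104, z(0.4875) = -0.0313
d' = z(H) − z(FA) = 0.9104 − (-0.0313) = 0.9417

d-prime = 0.942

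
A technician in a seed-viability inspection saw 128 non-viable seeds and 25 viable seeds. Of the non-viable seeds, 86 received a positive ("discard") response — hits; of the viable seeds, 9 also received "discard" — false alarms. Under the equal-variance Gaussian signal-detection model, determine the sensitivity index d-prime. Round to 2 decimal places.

d-prime = 0.80

H = 86/128 = 0.6719
FA = 9/25 = 0.3600
Φ⁻¹(H) = Φ⁻¹(0.6719) = 0.4452
Φ⁻¹(FA) = Φ⁻¹(0.3600) = -0.3585
d' = z(H) − z(FA) = 0.4452 − (-0.3585) = 0.8037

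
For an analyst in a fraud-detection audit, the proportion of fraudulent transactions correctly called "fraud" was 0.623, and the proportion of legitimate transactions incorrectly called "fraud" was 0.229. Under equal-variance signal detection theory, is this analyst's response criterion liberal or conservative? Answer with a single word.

z(H) = 0.313, z(FA) = -0.742
c = −½·(z(H) + z(FA)) = 0.2145
c > 0 → conservative criterion (biased toward responding “no”).

conservative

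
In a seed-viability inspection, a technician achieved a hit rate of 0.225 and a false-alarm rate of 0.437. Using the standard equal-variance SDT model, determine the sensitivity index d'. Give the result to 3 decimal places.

d' = -0.597

Φ⁻¹(H) = Φ⁻¹(0.225) = -0.7554
Φ⁻¹(FA) = Φ⁻¹(0.437) = -0.1586
d' = z(H) − z(FA) = -0.7554 − (-0.1586) = -0.5968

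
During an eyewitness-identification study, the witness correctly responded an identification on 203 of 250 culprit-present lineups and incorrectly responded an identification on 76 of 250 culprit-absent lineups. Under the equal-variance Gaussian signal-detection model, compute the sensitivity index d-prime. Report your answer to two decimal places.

d-prime = 1.40

H = 203/250 = 0.8120
FA = 76/250 = 0.3040
z(H) = z(0.8120) = 0.8853
z(FA) = z(0.3040) = -0.5129
d' = z(H) − z(FA) = 0.8853 − (-0.5129) = 1.3982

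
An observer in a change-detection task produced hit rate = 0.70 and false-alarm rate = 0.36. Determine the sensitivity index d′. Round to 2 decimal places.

z(H) = z(0.70) = 0.5244
z(FA) = z(0.36) = -0.3585
d' = z(H) − z(FA) = 0.5244 − (-0.3585) = 0.8829

d′ = 0.88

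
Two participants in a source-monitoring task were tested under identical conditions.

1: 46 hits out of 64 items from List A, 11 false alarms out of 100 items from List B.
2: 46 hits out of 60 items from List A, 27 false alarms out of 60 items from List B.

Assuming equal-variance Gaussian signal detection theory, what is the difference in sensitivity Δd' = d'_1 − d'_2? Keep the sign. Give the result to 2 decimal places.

1: z(0.7188) = 0.579, z(0.1100) = -1.227, d' = 1.806
2: z(0.7667) = 0.728, z(0.4500) = -0.126, d' = 0.854
Δd' = d'_1 − d'_2 = 1.806 − 0.854 = 0.952
1 has the higher sensitivity.

Δd' = 0.95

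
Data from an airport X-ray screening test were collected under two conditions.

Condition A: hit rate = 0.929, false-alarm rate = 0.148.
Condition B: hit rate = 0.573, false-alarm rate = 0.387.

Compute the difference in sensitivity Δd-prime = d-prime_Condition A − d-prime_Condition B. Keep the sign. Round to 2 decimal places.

Condition A: z(0.929) = 1.468, z(0.148) = -1.045, d' = 2.513
Condition B: z(0.573) = 0.184, z(0.387) = -0.287, d' = 0.471
Δd' = d'_Condition A − d'_Condition B = 2.513 − 0.471 = 2.042
Condition A has the higher sensitivity.

Δd-prime = 2.04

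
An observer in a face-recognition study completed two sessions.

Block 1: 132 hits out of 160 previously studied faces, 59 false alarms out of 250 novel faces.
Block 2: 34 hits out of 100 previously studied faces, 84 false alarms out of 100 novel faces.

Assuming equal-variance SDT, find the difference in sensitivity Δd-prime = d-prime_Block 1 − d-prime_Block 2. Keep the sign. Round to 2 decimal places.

Δd-prime = 3.06

Block 1: z(0.8250) = 0.935, z(0.2360) = -0.719, d' = 1.654
Block 2: z(0.3400) = -0.412, z(0.8400) = 0.994, d' = -1.406
Δd' = d'_Block 1 − d'_Block 2 = 1.654 − (-1.406) = 3.060
Block 1 has the higher sensitivity.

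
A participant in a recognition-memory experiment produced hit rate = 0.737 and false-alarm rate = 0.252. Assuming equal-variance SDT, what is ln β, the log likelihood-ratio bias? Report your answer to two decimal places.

z(0.737) = 0.634, z(0.252) = -0.668
ln β = −½·[z(H)² − z(FA)²] = −0.5 × (0.402 − 0.446) = 0.022

ln β = 0.02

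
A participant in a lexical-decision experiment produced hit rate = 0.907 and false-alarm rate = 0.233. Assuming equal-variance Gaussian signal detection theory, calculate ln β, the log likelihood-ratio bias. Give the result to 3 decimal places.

ln β = -0.609

Φ⁻¹(H) = Φ⁻¹(0.907) = 1.3225
Φ⁻¹(FA) = Φ⁻¹(0.233) = -0.7290
ln β = −½·[z(H)² − z(FA)²] = −0.5 × (1.7490 − 0.5314) = -0.6088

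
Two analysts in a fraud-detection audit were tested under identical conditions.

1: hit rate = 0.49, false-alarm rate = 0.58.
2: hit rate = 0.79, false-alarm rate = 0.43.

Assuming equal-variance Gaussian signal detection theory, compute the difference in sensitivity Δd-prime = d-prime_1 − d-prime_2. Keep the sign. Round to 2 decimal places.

1: z(0.49) = -0.025, z(0.58) = 0.202, d' = -0.227
2: z(0.79) = 0.806, z(0.43) = -0.176, d' = 0.982
Δd' = d'_1 − d'_2 = -0.227 − 0.982 = -1.209
2 has the higher sensitivity.

Δd-prime = -1.21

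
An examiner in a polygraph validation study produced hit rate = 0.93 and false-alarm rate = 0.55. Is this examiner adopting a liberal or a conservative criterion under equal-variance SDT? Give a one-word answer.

liberal

z(H) = 1.476, z(FA) = 0.126
c = −½·(z(H) + z(FA)) = -0.801
c < 0 → liberal criterion (biased toward responding “yes”).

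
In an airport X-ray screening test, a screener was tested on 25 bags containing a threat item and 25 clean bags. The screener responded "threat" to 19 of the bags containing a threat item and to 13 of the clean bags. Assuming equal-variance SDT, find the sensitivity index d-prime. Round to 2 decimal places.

d-prime = 0.66

H = 19/25 = 0.7600
FA = 13/25 = 0.5200
z(H) = 0.7063
z(FA) = 0.0502
d' = z(H) − z(FA) = 0.7063 − 0.0502 = 0.6561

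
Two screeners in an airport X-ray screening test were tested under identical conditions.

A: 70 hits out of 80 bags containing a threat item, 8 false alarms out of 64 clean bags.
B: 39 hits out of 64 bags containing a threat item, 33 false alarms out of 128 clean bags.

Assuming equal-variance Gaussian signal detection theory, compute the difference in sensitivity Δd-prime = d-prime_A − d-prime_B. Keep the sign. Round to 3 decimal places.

A: z(0.8750) = 1.1503, z(0.1250) = -1.1503, d' = 2.3006
B: z(0.6094) = 0.2778, z(0.2578) = -0.6501, d' = 0.9279
Δd' = d'_A − d'_B = 2.3006 − 0.9279 = 1.3727
A has the higher sensitivity.

Δd-prime = 1.373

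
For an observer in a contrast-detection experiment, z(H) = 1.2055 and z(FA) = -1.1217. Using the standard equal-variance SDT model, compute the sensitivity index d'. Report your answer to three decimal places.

d' = z(H) − z(FA) = 1.2055 − (-1.1217) = 2.3272

d' = 2.327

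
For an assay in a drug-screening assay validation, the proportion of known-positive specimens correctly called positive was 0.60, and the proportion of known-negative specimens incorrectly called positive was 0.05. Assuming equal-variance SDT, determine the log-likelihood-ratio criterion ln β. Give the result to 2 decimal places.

z(H) = z(0.60) = 0.253
z(FA) = z(0.05) = -1.645
ln β = −½·[z(H)² − z(FA)²] = −0.5 × (0.064 − 2.706) = 1.321

ln β = 1.32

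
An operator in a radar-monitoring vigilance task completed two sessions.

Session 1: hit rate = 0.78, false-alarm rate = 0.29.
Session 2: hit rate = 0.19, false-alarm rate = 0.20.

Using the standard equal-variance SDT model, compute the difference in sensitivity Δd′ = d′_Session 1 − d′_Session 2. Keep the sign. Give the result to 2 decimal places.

Session 1: z(0.78) = 0.772, z(0.29) = -0.553, d' = 1.325
Session 2: z(0.19) = -0.878, z(0.20) = -0.842, d' = -0.036
Δd' = d'_Session 1 − d'_Session 2 = 1.325 − (-0.036) = 1.361
Session 1 has the higher sensitivity.

Δd′ = 1.36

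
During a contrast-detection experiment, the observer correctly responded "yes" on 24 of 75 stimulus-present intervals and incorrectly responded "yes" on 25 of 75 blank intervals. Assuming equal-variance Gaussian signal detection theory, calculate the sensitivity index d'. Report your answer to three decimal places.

H = 24/75 = 0.3200
FA = 25/75 = 0.3333
Φ⁻¹(H) = -0.4677
Φ⁻¹(FA) = -0.4308
d' = z(H) − z(FA) = -0.4677 − (-0.4308) = -0.0369

d' = -0.037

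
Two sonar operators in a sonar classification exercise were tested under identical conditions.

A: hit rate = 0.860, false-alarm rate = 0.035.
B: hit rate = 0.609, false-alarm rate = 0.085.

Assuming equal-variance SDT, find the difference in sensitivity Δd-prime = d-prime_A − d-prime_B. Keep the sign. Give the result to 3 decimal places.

Δd-prime = 1.243

A: z(0.860) = 1.0803, z(0.035) = -1.8119, d' = 2.8922
B: z(0.609) = 0.2767, z(0.085) = -1.3722, d' = 1.6489
Δd' = d'_A − d'_B = 2.8922 − 1.6489 = 1.2433
A has the higher sensitivity.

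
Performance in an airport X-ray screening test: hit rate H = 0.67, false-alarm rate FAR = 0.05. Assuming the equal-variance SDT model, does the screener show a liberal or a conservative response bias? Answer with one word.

z(H) = 0.440, z(FA) = -1.645
c = −½·(z(H) + z(FA)) = 0.6025
c > 0 → conservative criterion (biased toward responding “no”).

conservative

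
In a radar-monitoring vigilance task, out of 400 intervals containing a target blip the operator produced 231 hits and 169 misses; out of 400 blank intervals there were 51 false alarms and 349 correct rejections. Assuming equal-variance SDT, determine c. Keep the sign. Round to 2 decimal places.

H = 231/400 = 0.5775
FA = 51/400 = 0.1275
z(H) = 0.1955
z(FA) = -1.1383
c = −½·[z(H) + z(FA)] = −0.5 × (0.1955 + (-1.1383)) = 0.4714

c = 0.47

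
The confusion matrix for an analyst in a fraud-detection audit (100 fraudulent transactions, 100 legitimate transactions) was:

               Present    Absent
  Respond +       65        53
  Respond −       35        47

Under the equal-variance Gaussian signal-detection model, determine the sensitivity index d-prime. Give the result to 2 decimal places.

d-prime = 0.31

H = 65/100 = 0.6500
FA = 53/100 = 0.5300
Φ⁻¹(H) = 0.3853
Φ⁻¹(FA) = 0.0753
d' = z(H) − z(FA) = 0.3853 − 0.0753 = 0.3100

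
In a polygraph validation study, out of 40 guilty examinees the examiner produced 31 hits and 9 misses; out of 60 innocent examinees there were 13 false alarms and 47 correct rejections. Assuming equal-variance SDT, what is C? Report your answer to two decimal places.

C = 0.01

H = 31/40 = 0.7750
FA = 13/60 = 0.2167
z(H) = z(0.7750) = 0.755
z(FA) = z(0.2167) = -0.783
c = −½·[z(H) + z(FA)] = −0.5 × (0.755 + (-0.783)) = 0.014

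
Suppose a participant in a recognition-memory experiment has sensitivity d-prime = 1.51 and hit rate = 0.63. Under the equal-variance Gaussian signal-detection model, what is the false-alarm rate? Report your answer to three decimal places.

false-alarm rate = 0.119

z(hit rate) = z(0.63) = 0.3319
z(FA) = z(H) − d' = 0.3319 − 1.51 = -1.1781
false-alarm rate = Φ(-1.1781) = 0.1194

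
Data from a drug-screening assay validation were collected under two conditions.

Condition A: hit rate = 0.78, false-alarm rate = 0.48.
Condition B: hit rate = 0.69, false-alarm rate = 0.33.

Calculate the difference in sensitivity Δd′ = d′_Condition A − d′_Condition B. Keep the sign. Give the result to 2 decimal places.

Condition A: z(0.78) = 0.772, z(0.48) = -0.050, d' = 0.822
Condition B: z(0.69) = 0.496, z(0.33) = -0.440, d' = 0.936
Δd' = d'_Condition A − d'_Condition B = 0.822 − 0.936 = -0.114
Condition B has the higher sensitivity.

Δd′ = -0.11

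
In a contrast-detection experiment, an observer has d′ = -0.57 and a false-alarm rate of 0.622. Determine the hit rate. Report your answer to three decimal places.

hit rate = 0.398

z(false-alarm rate) = z(0.622) = 0.3107
z(H) = z(FA) + d' = 0.3107 + (-0.57) = -0.2593
hit rate = Φ(-0.2593) = 0.3977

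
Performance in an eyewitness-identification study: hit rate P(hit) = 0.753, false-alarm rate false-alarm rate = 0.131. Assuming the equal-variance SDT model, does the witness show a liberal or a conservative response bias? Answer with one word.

z(H) = 0.684, z(FA) = -1.122
c = −½·(z(H) + z(FA)) = 0.219
c > 0 → conservative criterion (biased toward responding “no”).

conservative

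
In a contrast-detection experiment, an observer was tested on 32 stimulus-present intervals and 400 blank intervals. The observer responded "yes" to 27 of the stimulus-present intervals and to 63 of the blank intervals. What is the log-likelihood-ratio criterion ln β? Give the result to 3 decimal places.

H = 27/32 = 0.8438
FA = 63/400 = 0.1575
z(0.8438) = 1.0102, z(0.1575) = -1.0048
ln β = −½·[z(H)² − z(FA)²] = −0.5 × (1.0205 − 1.0096) = -0.00545

ln β = -0.005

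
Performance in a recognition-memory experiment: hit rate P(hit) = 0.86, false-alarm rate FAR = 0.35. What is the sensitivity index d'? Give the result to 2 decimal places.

d' = 1.47

z(H) = z(0.86) = 1.080
z(FA) = z(0.35) = -0.385
d' = z(H) − z(FA) = 1.080 − (-0.385) = 1.465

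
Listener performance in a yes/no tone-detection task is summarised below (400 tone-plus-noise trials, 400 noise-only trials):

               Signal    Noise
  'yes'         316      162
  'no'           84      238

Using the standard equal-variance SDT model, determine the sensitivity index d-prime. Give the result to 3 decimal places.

H = 316/400 = 0.7900
FA = 162/400 = 0.4050
z(H) = z(0.7900) = 0.8064
z(FA) = z(0.4050) = -0.2404
d' = z(H) − z(FA) = 0.8064 − (-0.2404) = 1.0468

d-prime = 1.047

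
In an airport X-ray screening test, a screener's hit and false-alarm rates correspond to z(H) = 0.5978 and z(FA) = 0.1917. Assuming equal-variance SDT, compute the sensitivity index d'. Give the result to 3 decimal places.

d' = 0.406

d' = z(H) − z(FA) = 0.5978 − 0.1917 = 0.4061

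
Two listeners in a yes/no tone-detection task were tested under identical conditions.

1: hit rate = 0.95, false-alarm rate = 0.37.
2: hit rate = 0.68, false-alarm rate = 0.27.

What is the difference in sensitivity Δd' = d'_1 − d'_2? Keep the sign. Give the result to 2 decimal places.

Δd' = 0.90

1: z(0.95) = 1.645, z(0.37) = -0.332, d' = 1.977
2: z(0.68) = 0.468, z(0.27) = -0.613, d' = 1.081
Δd' = d'_1 − d'_2 = 1.977 − 1.081 = 0.896
1 has the higher sensitivity.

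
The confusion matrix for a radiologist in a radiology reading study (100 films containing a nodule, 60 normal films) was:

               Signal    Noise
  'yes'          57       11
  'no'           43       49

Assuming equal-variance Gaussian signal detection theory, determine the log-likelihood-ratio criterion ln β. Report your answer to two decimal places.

ln β = 0.39

H = 57/100 = 0.5700
FA = 11/60 = 0.1833
z(H) = z(0.5700) = 0.176
z(FA) = z(0.1833) = -0.903
ln β = −½·[z(H)² − z(FA)²] = −0.5 × (0.031 − 0.815) = 0.392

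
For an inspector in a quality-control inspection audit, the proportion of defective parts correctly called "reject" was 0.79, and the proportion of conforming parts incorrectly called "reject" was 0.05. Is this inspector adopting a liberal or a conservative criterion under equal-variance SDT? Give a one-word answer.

z(H) = 0.806, z(FA) = -1.645
c = −½·(z(H) + z(FA)) = 0.4195
c > 0 → conservative criterion (biased toward responding “no”).

conservative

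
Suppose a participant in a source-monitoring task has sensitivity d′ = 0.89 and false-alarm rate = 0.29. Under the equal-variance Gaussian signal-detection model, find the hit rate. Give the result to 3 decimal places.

z(false-alarm rate) = z(0.29) = -0.5534
z(H) = z(FA) + d' = -0.5534 + 0.89 = 0.3366
hit rate = Φ(0.3366) = 0.6318

hit rate = 0.632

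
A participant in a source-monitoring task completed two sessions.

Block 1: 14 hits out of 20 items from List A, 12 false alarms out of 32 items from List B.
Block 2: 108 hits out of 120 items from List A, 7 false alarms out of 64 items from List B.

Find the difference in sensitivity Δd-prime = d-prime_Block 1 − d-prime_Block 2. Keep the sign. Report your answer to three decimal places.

Δd-prime = -1.668

Block 1: z(0.7000) = 0.5244, z(0.3750) = -0.3186, d' = 0.8430
Block 2: z(0.9000) = 1.2816, z(0.1094) = -1.2297, d' = 2.5113
Δd' = d'_Block 1 − d'_Block 2 = 0.8430 − 2.5113 = -1.6683
Block 2 has the higher sensitivity.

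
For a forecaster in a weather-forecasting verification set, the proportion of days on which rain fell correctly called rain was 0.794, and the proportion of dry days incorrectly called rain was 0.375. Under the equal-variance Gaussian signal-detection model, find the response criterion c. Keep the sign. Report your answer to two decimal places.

c = -0.25

z(H) = z(0.794) = 0.820
z(FA) = z(0.375) = -0.319
c = −½·[z(H) + z(FA)] = −0.5 × (0.820 + (-0.319)) = -0.2505
c < 0: the forecaster has a liberal response bias.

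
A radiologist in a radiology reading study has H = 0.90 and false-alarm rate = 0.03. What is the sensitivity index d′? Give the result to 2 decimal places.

d′ = 3.16

z(H) = z(0.90) = 1.2816
z(FA) = z(0.03) = -1.8808
d' = z(H) − z(FA) = 1.2816 − (-1.8808) = 3.1624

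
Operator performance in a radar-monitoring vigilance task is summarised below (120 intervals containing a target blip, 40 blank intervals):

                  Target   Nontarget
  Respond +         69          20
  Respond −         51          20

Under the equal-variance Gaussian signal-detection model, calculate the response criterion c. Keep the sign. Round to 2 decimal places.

H = 69/120 = 0.5750
FA = 20/40 = 0.5000
z(0.5750) = 0.189, z(0.5000) = 0.000
c = −½·[z(H) + z(FA)] = −0.5 × (0.189 + 0.000) = -0.0945

c = -0.09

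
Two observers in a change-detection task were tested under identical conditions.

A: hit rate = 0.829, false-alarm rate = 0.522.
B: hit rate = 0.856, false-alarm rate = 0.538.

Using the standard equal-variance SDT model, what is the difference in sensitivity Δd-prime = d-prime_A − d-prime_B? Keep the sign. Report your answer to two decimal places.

A: z(0.829) = 0.950, z(0.522) = 0.055, d' = 0.895
B: z(0.856) = 1.063, z(0.538) = 0.095, d' = 0.968
Δd' = d'_A − d'_B = 0.895 − 0.968 = -0.073
B has the higher sensitivity.

Δd-prime = -0.07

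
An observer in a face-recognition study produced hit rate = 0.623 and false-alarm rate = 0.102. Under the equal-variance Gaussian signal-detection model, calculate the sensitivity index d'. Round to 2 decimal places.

z(0.623) = 0.3134, z(0.102) = -1.2702
d' = z(H) − z(FA) = 0.3134 − (-1.2702) = 1.5836

d' = 1.58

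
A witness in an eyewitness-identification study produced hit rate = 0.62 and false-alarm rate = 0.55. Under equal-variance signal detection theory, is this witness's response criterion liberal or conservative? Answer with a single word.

liberal

z(H) = 0.305, z(FA) = 0.126
c = −½·(z(H) + z(FA)) = -0.2155
c < 0 → liberal criterion (biased toward responding “yes”).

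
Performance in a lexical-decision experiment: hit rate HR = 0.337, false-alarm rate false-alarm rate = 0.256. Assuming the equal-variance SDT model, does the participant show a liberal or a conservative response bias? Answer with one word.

z(H) = -0.421, z(FA) = -0.656
c = −½·(z(H) + z(FA)) = 0.5385
c > 0 → conservative criterion (biased toward responding “no”).

conservative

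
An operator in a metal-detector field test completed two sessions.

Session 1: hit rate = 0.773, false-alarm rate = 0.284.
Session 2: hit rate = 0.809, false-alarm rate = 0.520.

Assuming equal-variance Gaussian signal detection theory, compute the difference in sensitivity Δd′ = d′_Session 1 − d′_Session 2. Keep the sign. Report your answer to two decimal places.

Session 1: z(0.773) = 0.749, z(0.284) = -0.571, d' = 1.320
Session 2: z(0.809) = 0.874, z(0.520) = 0.050, d' = 0.824
Δd' = d'_Session 1 − d'_Session 2 = 1.320 − 0.824 = 0.496
Session 1 has the higher sensitivity.

Δd′ = 0.50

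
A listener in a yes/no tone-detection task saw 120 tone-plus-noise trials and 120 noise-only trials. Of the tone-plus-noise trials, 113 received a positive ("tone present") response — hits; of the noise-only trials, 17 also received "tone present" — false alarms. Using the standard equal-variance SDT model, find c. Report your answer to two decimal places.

H = 113/120 = 0.9417
FA = 17/120 = 0.1417
z(H) = 1.569
z(FA) = -1.073
c = −½·[z(H) + z(FA)] = −0.5 × (1.569 + (-1.073)) = -0.248

c = -0.25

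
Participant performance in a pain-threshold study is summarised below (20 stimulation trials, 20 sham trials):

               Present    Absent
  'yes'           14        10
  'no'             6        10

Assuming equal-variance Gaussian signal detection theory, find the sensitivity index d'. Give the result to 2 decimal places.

H = 14/20 = 0.7000
FA = 10/20 = 0.5000
Φ⁻¹(H) = Φ⁻¹(0.7000) = 0.5244
Φ⁻¹(FA) = Φ⁻¹(0.5000) = 0.0000
d' = z(H) − z(FA) = 0.5244 − 0.0000 = 0.5244

d' = 0.52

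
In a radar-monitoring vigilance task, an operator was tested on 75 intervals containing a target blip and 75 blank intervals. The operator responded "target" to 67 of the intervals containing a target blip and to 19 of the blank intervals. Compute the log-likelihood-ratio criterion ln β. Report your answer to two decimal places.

ln β = -0.55

H = 67/75 = 0.8933
FA = 19/75 = 0.2533
Φ⁻¹(0.8933) = 1.244, Φ⁻¹(0.2533) = -0.664
ln β = −½·[z(H)² − z(FA)²] = −0.5 × (1.548 − 0.441) = -0.5535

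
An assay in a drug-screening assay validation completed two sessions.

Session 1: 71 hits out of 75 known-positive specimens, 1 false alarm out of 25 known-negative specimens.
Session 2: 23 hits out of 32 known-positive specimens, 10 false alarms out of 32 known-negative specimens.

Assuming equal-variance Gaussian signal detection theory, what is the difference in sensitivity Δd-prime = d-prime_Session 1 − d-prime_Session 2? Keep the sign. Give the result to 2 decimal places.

Session 1: z(0.9467) = 1.614, z(0.0400) = -1.751, d' = 3.365
Session 2: z(0.7188) = 0.579, z(0.3125) = -0.489, d' = 1.068
Δd' = d'_Session 1 − d'_Session 2 = 3.365 − 1.068 = 2.297
Session 1 has the higher sensitivity.

Δd-prime = 2.30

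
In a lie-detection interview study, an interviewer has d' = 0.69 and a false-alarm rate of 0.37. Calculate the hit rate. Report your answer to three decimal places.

hit rate = 0.640

z(false-alarm rate) = z(0.37) = -0.3319
z(H) = z(FA) + d' = -0.3319 + 0.69 = 0.3581
hit rate = Φ(0.3581) = 0.6399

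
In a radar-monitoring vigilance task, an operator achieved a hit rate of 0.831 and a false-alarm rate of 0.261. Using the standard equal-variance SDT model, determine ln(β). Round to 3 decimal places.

z(H) = z(0.831) = 0.9581
z(FA) = z(0.261) = -0.6403
ln β = −½·[z(H)² − z(FA)²] = −0.5 × (0.9180 − 0.4100) = -0.2540

ln β = -0.254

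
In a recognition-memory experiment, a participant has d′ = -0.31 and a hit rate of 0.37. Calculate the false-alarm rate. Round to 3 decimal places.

false-alarm rate = 0.491

z(hit rate) = z(0.37) = -0.3319
z(FA) = z(H) − d' = -0.3319 − (-0.31) = -0.0219
false-alarm rate = Φ(-0.0219) = 0.4913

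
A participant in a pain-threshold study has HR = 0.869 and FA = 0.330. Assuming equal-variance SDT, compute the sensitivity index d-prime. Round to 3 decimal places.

Φ⁻¹(H) = 1.1217
Φ⁻¹(FA) = -0.4399
d' = z(H) − z(FA) = 1.1217 − (-0.4399) = 1.5616

d-prime = 1.562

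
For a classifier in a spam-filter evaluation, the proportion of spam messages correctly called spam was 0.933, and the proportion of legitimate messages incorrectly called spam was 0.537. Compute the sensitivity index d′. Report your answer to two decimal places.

z(H) = 1.499
z(FA) = 0.093
d' = z(H) − z(FA) = 1.499 − 0.093 = 1.406

d′ = 1.41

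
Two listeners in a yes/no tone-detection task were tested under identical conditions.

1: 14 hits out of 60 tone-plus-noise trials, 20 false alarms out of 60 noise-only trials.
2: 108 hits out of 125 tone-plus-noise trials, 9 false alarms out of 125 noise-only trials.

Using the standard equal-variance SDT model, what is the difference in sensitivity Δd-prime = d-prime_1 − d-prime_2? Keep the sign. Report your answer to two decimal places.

Δd-prime = -2.86

1: z(0.2333) = -0.728, z(0.3333) = -0.431, d' = -0.297
2: z(0.8640) = 1.098, z(0.0720) = -1.461, d' = 2.559
Δd' = d'_1 − d'_2 = -0.297 − 2.559 = -2.856
2 has the higher sensitivity.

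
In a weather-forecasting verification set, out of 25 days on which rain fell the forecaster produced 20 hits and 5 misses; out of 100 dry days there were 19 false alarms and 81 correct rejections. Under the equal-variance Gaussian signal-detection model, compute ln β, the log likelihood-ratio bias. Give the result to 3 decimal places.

ln β = 0.031

H = 20/25 = 0.8000
FA = 19/100 = 0.1900
z(H) = z(0.8000) = 0.8416
z(FA) = z(0.1900) = -0.8779
ln β = −½·[z(H)² − z(FA)²] = −0.5 × (0.7083 − 0.7707) = 0.0312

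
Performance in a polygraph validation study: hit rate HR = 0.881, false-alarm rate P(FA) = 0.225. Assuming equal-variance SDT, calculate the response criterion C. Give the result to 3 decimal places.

C = -0.212

z(H) = 1.1800
z(FA) = -0.7554
c = −½·[z(H) + z(FA)] = −0.5 × (1.1800 + (-0.7554)) = -0.2123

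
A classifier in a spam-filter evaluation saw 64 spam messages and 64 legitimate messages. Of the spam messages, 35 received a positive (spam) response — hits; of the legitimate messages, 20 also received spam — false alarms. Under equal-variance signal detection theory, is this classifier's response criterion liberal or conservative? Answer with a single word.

z(H) = 0.118, z(FA) = -0.489
c = −½·(z(H) + z(FA)) = 0.1855
c > 0 → conservative criterion (biased toward responding “no”).

conservative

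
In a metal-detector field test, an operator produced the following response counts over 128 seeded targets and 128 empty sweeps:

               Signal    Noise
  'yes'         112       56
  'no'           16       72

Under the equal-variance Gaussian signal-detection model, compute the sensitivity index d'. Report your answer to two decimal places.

d' = 1.31

H = 112/128 = 0.8750
FA = 56/128 = 0.4375
z(0.8750) = 1.150, z(0.4375) = -0.157
d' = z(H) − z(FA) = 1.150 − (-0.157) = 1.307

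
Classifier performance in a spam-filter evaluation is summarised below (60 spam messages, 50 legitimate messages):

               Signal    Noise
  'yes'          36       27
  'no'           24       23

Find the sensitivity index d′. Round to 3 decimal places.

d′ = 0.153

H = 36/60 = 0.6000
FA = 27/50 = 0.5400
Φ⁻¹(H) = 0.2533
Φ⁻¹(FA) = 0.1004
d' = z(H) − z(FA) = 0.2533 − 0.1004 = 0.1529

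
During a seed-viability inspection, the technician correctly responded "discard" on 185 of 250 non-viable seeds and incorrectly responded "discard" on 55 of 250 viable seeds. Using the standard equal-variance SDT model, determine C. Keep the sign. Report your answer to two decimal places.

C = 0.06

H = 185/250 = 0.7400
FA = 55/250 = 0.2200
Φ⁻¹(H) = 0.643
Φ⁻¹(FA) = -0.772
c = −½·[z(H) + z(FA)] = −0.5 × (0.643 + (-0.772)) = 0.0645
c > 0: the technician has a conservative response bias.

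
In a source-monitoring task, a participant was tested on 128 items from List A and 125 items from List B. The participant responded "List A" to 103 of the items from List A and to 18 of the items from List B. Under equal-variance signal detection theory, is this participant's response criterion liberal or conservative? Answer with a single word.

z(H) = 0.858, z(FA) = -1.063
c = −½·(z(H) + z(FA)) = 0.1025
c > 0 → conservative criterion (biased toward responding “no”).

conservative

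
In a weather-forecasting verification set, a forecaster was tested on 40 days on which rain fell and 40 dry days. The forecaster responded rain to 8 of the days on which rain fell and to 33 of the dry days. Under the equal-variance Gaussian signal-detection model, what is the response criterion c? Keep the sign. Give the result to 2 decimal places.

c = -0.05

H = 8/40 = 0.2000
FA = 33/40 = 0.8250
Φ⁻¹(H) = Φ⁻¹(0.2000) = -0.842
Φ⁻¹(FA) = Φ⁻¹(0.8250) = 0.935
c = −½·[z(H) + z(FA)] = −0.5 × (-0.842 + 0.935) = -0.0465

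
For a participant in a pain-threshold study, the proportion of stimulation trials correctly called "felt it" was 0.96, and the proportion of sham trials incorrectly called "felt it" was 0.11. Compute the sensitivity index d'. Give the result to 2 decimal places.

d' = 2.98

z(H) = 1.7507
z(FA) = -1.2265
d' = z(H) − z(FA) = 1.7507 − (-1.2265) = 2.9772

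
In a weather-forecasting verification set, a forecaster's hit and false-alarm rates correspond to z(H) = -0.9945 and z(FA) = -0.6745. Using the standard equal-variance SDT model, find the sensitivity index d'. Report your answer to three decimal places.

d' = z(H) − z(FA) = -0.9945 − (-0.6745) = -0.3200

d' = -0.320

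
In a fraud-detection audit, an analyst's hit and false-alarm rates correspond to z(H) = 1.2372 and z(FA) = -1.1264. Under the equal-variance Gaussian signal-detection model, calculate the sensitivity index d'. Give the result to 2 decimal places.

d' = 2.36

d' = z(H) − z(FA) = 1.2372 − (-1.1264) = 2.3636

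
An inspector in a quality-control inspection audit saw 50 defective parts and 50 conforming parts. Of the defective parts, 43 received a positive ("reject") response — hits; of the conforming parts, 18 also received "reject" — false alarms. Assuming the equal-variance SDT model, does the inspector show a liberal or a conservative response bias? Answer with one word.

z(H) = 1.080, z(FA) = -0.358
c = −½·(z(H) + z(FA)) = -0.361
c < 0 → liberal criterion (biased toward responding “yes”).

liberal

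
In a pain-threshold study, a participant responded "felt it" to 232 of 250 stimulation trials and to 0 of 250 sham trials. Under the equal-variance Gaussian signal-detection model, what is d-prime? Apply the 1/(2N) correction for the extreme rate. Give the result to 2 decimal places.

The false-alarm rate is 0/250 = 0, so apply the 1/(2N) correction: FA → 1/(2·250) = 0.00200.
z(H) = z(0.92800) = 1.461
z(FA) = z(0.00200) = -2.878
d' = 1.461 − (-2.878) = 4.339

d-prime = 4.34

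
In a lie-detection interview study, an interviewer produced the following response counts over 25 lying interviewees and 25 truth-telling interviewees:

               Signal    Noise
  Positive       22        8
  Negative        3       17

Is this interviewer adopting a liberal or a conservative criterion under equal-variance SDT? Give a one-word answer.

liberal

z(H) = 1.175, z(FA) = -0.468
c = −½·(z(H) + z(FA)) = -0.3535
c < 0 → liberal criterion (biased toward responding “yes”).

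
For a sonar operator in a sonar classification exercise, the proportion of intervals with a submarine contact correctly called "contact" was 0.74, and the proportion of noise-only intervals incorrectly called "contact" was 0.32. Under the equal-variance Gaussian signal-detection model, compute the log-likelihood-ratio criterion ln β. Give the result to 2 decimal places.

ln β = -0.10

z(H) = z(0.74) = 0.643
z(FA) = z(0.32) = -0.468
ln β = −½·[z(H)² − z(FA)²] = −0.5 × (0.413 − 0.219) = -0.097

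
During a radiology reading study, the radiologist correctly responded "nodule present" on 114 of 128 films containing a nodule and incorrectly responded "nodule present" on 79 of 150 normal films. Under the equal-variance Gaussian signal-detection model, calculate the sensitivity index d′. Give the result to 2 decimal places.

H = 114/128 = 0.8906
FA = 79/150 = 0.5267
z(H) = 1.230
z(FA) = 0.067
d' = z(H) − z(FA) = 1.230 − 0.067 = 1.163

d′ = 1.16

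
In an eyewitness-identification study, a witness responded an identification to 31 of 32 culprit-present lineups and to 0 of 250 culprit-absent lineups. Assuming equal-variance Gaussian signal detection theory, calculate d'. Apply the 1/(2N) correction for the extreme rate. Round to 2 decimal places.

d' = 4.74

The false-alarm rate is 0/250 = 0, so apply the 1/(2N) correction: FA → 1/(2·250) = 0.00200.
z(H) = z(0.96875) = 1.863
z(FA) = z(0.00200) = -2.878
d' = 1.863 − (-2.878) = 4.741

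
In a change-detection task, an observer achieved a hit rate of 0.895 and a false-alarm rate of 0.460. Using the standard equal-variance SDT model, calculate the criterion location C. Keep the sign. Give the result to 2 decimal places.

C = -0.58

Φ⁻¹(H) = Φ⁻¹(0.895) = 1.254
Φ⁻¹(FA) = Φ⁻¹(0.460) = -0.100
c = −½·[z(H) + z(FA)] = −0.5 × (1.254 + (-0.100)) = -0.577
c < 0: the observer has a liberal response bias.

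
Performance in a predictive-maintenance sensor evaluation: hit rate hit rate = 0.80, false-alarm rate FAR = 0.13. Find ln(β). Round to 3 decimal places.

ln β = 0.280

z(H) = 0.8416
z(FA) = -1.1264
ln β = −½·[z(H)² − z(FA)²] = −0.5 × (0.7083 − 1.2688) = 0.28025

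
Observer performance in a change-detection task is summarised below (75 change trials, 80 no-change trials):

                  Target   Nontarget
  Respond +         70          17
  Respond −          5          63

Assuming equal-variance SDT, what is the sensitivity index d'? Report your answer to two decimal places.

H = 70/75 = 0.9333
FA = 17/80 = 0.2125
z(0.9333) = 1.501, z(0.2125) = -0.798
d' = z(H) − z(FA) = 1.501 − (-0.798) = 2.299

d' = 2.30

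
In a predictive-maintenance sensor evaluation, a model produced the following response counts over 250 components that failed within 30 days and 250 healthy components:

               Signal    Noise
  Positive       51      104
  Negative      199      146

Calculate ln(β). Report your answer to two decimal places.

ln β = -0.32

H = 51/250 = 0.2040
FA = 104/250 = 0.4160
Φ⁻¹(H) = -0.827
Φ⁻¹(FA) = -0.212
ln β = −½·[z(H)² − z(FA)²] = −0.5 × (0.684 − 0.045) = -0.3195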